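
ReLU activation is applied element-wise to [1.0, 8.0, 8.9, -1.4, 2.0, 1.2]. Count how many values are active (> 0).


ReLU(x) = max(0, x) for each element:
ReLU(1.0) = 1.0
ReLU(8.0) = 8.0
ReLU(8.9) = 8.9
ReLU(-1.4) = 0
ReLU(2.0) = 2.0
ReLU(1.2) = 1.2
Active neurons (>0): 5

5


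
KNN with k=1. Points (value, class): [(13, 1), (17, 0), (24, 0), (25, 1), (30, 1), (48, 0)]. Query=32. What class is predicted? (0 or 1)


Distances from query 32:
Point 30 (class 1): distance = 2
K=1 nearest neighbors: classes = [1]
Votes for class 1: 1 / 1
Majority vote => class 1

1


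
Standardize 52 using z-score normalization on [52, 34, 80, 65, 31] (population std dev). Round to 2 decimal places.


Mean = (52 + 34 + 80 + 65 + 31) / 5 = 52.4
Variance = sum((x_i - mean)^2) / n = 343.44
Std = sqrt(343.44) = 18.5321
Z = (x - mean) / std
= (52 - 52.4) / 18.5321
= -0.4 / 18.5321
= -0.02

-0.02


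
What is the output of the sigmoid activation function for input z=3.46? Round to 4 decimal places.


sigmoid(z) = 1 / (1 + exp(-z))
exp(-(3.46)) = exp(-3.46) = 0.0314
1 + 0.0314 = 1.0314
1 / 1.0314 = 0.9695

0.9695


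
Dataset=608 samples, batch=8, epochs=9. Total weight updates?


Iterations per epoch = 608 / 8 = 76
Total updates = iterations_per_epoch * epochs
= 76 * 9
= 684

684


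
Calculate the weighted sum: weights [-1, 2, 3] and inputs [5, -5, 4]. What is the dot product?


Element-wise products:
-1 * 5 = -5
2 * -5 = -10
3 * 4 = 12
Sum = -5 + -10 + 12
= -3

-3


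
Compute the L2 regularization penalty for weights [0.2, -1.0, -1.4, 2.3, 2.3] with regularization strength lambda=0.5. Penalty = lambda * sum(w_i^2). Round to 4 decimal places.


Squaring each weight:
0.2^2 = 0.04
(-1.0)^2 = 1.0
(-1.4)^2 = 1.96
2.3^2 = 5.29
2.3^2 = 5.29
Sum of squares = 13.58
Penalty = 0.5 * 13.58 = 6.7900

6.7900


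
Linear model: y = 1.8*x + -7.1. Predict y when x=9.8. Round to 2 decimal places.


y = 1.8 * 9.8 + (-7.1)
= 17.64 + (-7.1)
= 10.54

10.54


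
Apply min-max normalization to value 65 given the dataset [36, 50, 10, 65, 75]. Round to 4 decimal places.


Min = 10, Max = 75
Range = 75 - 10 = 65
Scaled = (x - min) / (max - min)
= (65 - 10) / 65
= 55 / 65
= 0.8462

0.8462


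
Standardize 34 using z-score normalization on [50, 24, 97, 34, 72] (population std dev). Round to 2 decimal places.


Mean = (50 + 24 + 97 + 34 + 72) / 5 = 55.4
Variance = sum((x_i - mean)^2) / n = 695.84
Std = sqrt(695.84) = 26.3788
Z = (x - mean) / std
= (34 - 55.4) / 26.3788
= -21.4 / 26.3788
= -0.81

-0.81


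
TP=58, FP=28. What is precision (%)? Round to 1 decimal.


Precision = TP / (TP + FP) * 100
= 58 / (58 + 28)
= 58 / 86
= 0.6744
= 67.4%

67.4


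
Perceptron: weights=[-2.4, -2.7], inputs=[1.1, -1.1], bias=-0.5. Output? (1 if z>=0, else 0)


z = w . x + b
= -2.4*1.1 + -2.7*-1.1 + -0.5
= -2.64 + 2.97 + -0.5
= 0.33 + -0.5
= -0.17
Since z = -0.17 < 0, output = 0

0


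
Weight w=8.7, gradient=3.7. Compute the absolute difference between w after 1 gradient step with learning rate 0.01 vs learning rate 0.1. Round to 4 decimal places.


With lr=0.01: w_new = 8.7 - 0.01 * 3.7 = 8.663
With lr=0.1: w_new = 8.7 - 0.1 * 3.7 = 8.33
Absolute difference = |8.663 - 8.33|
= 0.3330

0.3330


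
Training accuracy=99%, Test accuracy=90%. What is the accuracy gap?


Gap = train_accuracy - test_accuracy
= 99 - 90
= 9%
This moderate gap may indicate mild overfitting.

9


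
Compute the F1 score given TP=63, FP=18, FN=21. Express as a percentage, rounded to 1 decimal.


Precision = TP / (TP + FP) = 63 / 81 = 0.7778
Recall = TP / (TP + FN) = 63 / 84 = 0.75
F1 = 2 * P * R / (P + R)
= 2 * 0.7778 * 0.75 / (0.7778 + 0.75)
= 1.1667 / 1.5278
= 0.7636
As percentage: 76.4%

76.4


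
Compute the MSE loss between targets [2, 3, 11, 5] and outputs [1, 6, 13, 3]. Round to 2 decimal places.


Differences: [1, -3, -2, 2]
Squared errors: [1, 9, 4, 4]
Sum of squared errors = 18
MSE = 18 / 4 = 4.50

4.50


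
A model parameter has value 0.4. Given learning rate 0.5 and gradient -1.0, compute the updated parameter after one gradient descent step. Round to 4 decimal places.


w_new = w_old - lr * gradient
= 0.4 - 0.5 * -1.0
= 0.4 - (-0.5)
= 0.9000

0.9000


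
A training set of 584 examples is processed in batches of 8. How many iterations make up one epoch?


Iterations per epoch = dataset_size / batch_size
= 584 / 8
= 73

73


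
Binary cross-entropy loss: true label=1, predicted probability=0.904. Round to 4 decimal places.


For y=1: Loss = -log(p)
= -log(0.904)
= -(-0.1009)
= 0.1009

0.1009


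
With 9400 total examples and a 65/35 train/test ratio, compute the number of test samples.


Train samples = 9400 * 65% = 6110
Test samples = 9400 - 6110
= 3290

3290


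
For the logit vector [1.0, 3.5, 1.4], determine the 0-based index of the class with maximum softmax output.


Softmax is a monotonic transformation, so it preserves the argmax.
We need to find the index of the maximum logit.
Index 0: 1.0
Index 1: 3.5
Index 2: 1.4
Maximum logit = 3.5 at index 1

1


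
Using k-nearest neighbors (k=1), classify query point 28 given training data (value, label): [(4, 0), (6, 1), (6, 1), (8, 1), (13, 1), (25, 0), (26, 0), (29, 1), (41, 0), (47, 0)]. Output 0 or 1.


Distances from query 28:
Point 29 (class 1): distance = 1
K=1 nearest neighbors: classes = [1]
Votes for class 1: 1 / 1
Majority vote => class 1

1


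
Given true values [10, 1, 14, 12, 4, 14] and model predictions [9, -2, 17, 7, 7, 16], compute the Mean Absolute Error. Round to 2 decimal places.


Absolute errors: [1, 3, 3, 5, 3, 2]
Sum of absolute errors = 17
MAE = 17 / 6 = 2.83

2.83


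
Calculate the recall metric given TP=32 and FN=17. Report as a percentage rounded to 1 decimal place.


Recall = TP / (TP + FN) * 100
= 32 / (32 + 17)
= 32 / 49
= 0.6531
= 65.3%

65.3


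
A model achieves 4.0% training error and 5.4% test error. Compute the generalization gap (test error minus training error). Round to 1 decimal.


Generalization gap = test_error - train_error
= 5.4 - 4.0
= 1.4%
A small gap suggests good generalization.

1.4


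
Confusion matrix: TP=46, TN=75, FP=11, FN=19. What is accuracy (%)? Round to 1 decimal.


Accuracy = (TP + TN) / (TP + TN + FP + FN) * 100
= (46 + 75) / (46 + 75 + 11 + 19)
= 121 / 151
= 0.8013
= 80.1%

80.1


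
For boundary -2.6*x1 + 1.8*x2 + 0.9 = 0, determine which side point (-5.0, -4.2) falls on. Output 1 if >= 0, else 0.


Compute -2.6 * -5.0 + 1.8 * -4.2 + 0.9
= 13.0 + -7.56 + 0.9
= 6.34
Since 6.34 >= 0, the point is on the positive side.

1


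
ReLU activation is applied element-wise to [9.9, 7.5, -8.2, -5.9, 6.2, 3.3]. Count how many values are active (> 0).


ReLU(x) = max(0, x) for each element:
ReLU(9.9) = 9.9
ReLU(7.5) = 7.5
ReLU(-8.2) = 0
ReLU(-5.9) = 0
ReLU(6.2) = 6.2
ReLU(3.3) = 3.3
Active neurons (>0): 4

4


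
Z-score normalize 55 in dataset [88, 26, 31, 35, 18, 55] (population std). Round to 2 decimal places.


Mean = (88 + 26 + 31 + 35 + 18 + 55) / 6 = 42.1667
Variance = sum((x_i - mean)^2) / n = 547.8056
Std = sqrt(547.8056) = 23.4052
Z = (x - mean) / std
= (55 - 42.1667) / 23.4052
= 12.8333 / 23.4052
= 0.55

0.55


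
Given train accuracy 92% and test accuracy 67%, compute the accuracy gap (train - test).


Gap = train_accuracy - test_accuracy
= 92 - 67
= 25%
This large gap strongly indicates overfitting.

25


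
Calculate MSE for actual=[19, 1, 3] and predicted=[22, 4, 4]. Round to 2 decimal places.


Differences: [-3, -3, -1]
Squared errors: [9, 9, 1]
Sum of squared errors = 19
MSE = 19 / 3 = 6.33

6.33


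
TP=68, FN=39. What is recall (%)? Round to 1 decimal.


Recall = TP / (TP + FN) * 100
= 68 / (68 + 39)
= 68 / 107
= 0.6355
= 63.6%

63.6


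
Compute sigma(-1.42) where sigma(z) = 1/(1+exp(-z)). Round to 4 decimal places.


sigmoid(z) = 1 / (1 + exp(-z))
exp(-(-1.42)) = exp(1.42) = 4.1371
1 + 4.1371 = 5.1371
1 / 5.1371 = 0.1947

0.1947


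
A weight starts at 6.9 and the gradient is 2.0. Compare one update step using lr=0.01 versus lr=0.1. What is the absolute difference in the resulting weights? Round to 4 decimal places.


With lr=0.01: w_new = 6.9 - 0.01 * 2.0 = 6.88
With lr=0.1: w_new = 6.9 - 0.1 * 2.0 = 6.7
Absolute difference = |6.88 - 6.7|
= 0.1800

0.1800


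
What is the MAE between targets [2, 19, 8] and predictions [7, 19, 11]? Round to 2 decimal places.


Absolute errors: [5, 0, 3]
Sum of absolute errors = 8
MAE = 8 / 3 = 2.67

2.67


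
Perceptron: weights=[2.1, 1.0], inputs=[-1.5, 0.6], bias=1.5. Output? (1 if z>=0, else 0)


z = w . x + b
= 2.1*-1.5 + 1.0*0.6 + 1.5
= -3.15 + 0.6 + 1.5
= -2.55 + 1.5
= -1.05
Since z = -1.05 < 0, output = 0

0


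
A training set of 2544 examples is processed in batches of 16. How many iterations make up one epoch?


Iterations per epoch = dataset_size / batch_size
= 2544 / 16
= 159

159


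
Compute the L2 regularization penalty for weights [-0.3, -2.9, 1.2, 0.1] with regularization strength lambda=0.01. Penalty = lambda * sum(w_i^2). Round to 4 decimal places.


Squaring each weight:
(-0.3)^2 = 0.09
(-2.9)^2 = 8.41
1.2^2 = 1.44
0.1^2 = 0.01
Sum of squares = 9.95
Penalty = 0.01 * 9.95 = 0.0995

0.0995


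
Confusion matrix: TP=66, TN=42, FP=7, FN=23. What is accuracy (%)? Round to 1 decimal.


Accuracy = (TP + TN) / (TP + TN + FP + FN) * 100
= (66 + 42) / (66 + 42 + 7 + 23)
= 108 / 138
= 0.7826
= 78.3%

78.3


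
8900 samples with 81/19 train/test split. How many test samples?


Train samples = 8900 * 81% = 7209
Test samples = 8900 - 7209
= 1691

1691


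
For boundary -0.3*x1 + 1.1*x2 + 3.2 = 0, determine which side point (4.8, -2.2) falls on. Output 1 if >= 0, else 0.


Compute -0.3 * 4.8 + 1.1 * -2.2 + 3.2
= -1.44 + -2.42 + 3.2
= -0.66
Since -0.66 < 0, the point is on the negative side.

0


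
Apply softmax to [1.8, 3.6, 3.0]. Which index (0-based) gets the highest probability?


Softmax is a monotonic transformation, so it preserves the argmax.
We need to find the index of the maximum logit.
Index 0: 1.8
Index 1: 3.6
Index 2: 3.0
Maximum logit = 3.6 at index 1

1


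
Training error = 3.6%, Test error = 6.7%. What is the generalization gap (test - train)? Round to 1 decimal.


Generalization gap = test_error - train_error
= 6.7 - 3.6
= 3.1%
A moderate gap.

3.1


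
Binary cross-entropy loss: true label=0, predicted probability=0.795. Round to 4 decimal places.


For y=0: Loss = -log(1-p)
= -log(1 - 0.795)
= -log(0.205)
= -(-1.5847)
= 1.5847

1.5847


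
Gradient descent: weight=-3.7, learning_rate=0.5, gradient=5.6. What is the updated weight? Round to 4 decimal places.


w_new = w_old - lr * gradient
= -3.7 - 0.5 * 5.6
= -3.7 - (2.8)
= -6.5000

-6.5000


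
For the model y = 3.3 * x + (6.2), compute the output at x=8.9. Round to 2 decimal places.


y = 3.3 * 8.9 + (6.2)
= 29.37 + (6.2)
= 35.57

35.57


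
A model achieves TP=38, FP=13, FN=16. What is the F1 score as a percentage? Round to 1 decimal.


Precision = TP / (TP + FP) = 38 / 51 = 0.7451
Recall = TP / (TP + FN) = 38 / 54 = 0.7037
F1 = 2 * P * R / (P + R)
= 2 * 0.7451 * 0.7037 / (0.7451 + 0.7037)
= 1.0487 / 1.4488
= 0.7238
As percentage: 72.4%

72.4


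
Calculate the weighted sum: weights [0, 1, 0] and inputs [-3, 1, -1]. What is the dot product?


Element-wise products:
0 * -3 = 0
1 * 1 = 1
0 * -1 = 0
Sum = 0 + 1 + 0
= 1

1


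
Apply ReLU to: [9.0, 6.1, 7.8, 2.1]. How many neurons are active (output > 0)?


ReLU(x) = max(0, x) for each element:
ReLU(9.0) = 9.0
ReLU(6.1) = 6.1
ReLU(7.8) = 7.8
ReLU(2.1) = 2.1
Active neurons (>0): 4

4


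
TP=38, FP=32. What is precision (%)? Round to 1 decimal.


Precision = TP / (TP + FP) * 100
= 38 / (38 + 32)
= 38 / 70
= 0.5429
= 54.3%

54.3


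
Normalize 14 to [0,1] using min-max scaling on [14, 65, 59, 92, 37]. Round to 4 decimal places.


Min = 14, Max = 92
Range = 92 - 14 = 78
Scaled = (x - min) / (max - min)
= (14 - 14) / 78
= 0 / 78
= 0.0000

0.0000


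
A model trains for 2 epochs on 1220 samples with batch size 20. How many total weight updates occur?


Iterations per epoch = 1220 / 20 = 61
Total updates = iterations_per_epoch * epochs
= 61 * 2
= 122

122


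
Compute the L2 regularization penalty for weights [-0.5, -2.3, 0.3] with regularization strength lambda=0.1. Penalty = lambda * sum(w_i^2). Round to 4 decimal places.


Squaring each weight:
(-0.5)^2 = 0.25
(-2.3)^2 = 5.29
0.3^2 = 0.09
Sum of squares = 5.63
Penalty = 0.1 * 5.63 = 0.5630

0.5630


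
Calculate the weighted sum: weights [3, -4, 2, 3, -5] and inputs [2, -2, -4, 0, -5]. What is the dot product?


Element-wise products:
3 * 2 = 6
-4 * -2 = 8
2 * -4 = -8
3 * 0 = 0
-5 * -5 = 25
Sum = 6 + 8 + -8 + 0 + 25
= 31

31


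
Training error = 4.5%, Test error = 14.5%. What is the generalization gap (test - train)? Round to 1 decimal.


Generalization gap = test_error - train_error
= 14.5 - 4.5
= 10.0%
A moderate gap.

10.0


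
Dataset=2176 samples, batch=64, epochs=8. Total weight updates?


Iterations per epoch = 2176 / 64 = 34
Total updates = iterations_per_epoch * epochs
= 34 * 8
= 272

272


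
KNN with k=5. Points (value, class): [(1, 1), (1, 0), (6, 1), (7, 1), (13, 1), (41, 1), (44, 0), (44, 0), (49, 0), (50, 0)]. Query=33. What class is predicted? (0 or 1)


Distances from query 33:
Point 41 (class 1): distance = 8
Point 44 (class 0): distance = 11
Point 44 (class 0): distance = 11
Point 49 (class 0): distance = 16
Point 50 (class 0): distance = 17
K=5 nearest neighbors: classes = [1, 0, 0, 0, 0]
Votes for class 1: 1 / 5
Majority vote => class 0

0


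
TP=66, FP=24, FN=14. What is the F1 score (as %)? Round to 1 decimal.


Precision = TP / (TP + FP) = 66 / 90 = 0.7333
Recall = TP / (TP + FN) = 66 / 80 = 0.825
F1 = 2 * P * R / (P + R)
= 2 * 0.7333 * 0.825 / (0.7333 + 0.825)
= 1.21 / 1.5583
= 0.7765
As percentage: 77.6%

77.6


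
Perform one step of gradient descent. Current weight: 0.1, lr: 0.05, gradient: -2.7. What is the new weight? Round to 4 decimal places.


w_new = w_old - lr * gradient
= 0.1 - 0.05 * -2.7
= 0.1 - (-0.135)
= 0.2350

0.2350


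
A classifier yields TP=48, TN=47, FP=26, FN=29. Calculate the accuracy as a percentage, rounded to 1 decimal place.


Accuracy = (TP + TN) / (TP + TN + FP + FN) * 100
= (48 + 47) / (48 + 47 + 26 + 29)
= 95 / 150
= 0.6333
= 63.3%

63.3


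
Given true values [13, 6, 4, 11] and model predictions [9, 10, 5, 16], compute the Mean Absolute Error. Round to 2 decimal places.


Absolute errors: [4, 4, 1, 5]
Sum of absolute errors = 14
MAE = 14 / 4 = 3.50

3.50


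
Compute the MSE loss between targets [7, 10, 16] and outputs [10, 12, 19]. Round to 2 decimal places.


Differences: [-3, -2, -3]
Squared errors: [9, 4, 9]
Sum of squared errors = 22
MSE = 22 / 3 = 7.33

7.33


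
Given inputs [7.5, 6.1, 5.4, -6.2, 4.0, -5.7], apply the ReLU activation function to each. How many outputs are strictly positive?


ReLU(x) = max(0, x) for each element:
ReLU(7.5) = 7.5
ReLU(6.1) = 6.1
ReLU(5.4) = 5.4
ReLU(-6.2) = 0
ReLU(4.0) = 4.0
ReLU(-5.7) = 0
Active neurons (>0): 4

4


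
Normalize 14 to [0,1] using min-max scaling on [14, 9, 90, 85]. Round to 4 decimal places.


Min = 9, Max = 90
Range = 90 - 9 = 81
Scaled = (x - min) / (max - min)
= (14 - 9) / 81
= 5 / 81
= 0.0617

0.0617


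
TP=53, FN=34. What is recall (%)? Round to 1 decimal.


Recall = TP / (TP + FN) * 100
= 53 / (53 + 34)
= 53 / 87
= 0.6092
= 60.9%

60.9


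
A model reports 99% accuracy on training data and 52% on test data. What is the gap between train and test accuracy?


Gap = train_accuracy - test_accuracy
= 99 - 52
= 47%
This large gap strongly indicates overfitting.

47


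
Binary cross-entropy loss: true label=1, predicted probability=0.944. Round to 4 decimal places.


For y=1: Loss = -log(p)
= -log(0.944)
= -(-0.0576)
= 0.0576

0.0576


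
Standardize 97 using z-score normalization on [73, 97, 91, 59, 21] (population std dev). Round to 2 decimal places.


Mean = (73 + 97 + 91 + 59 + 21) / 5 = 68.2
Variance = sum((x_i - mean)^2) / n = 736.96
Std = sqrt(736.96) = 27.147
Z = (x - mean) / std
= (97 - 68.2) / 27.147
= 28.8 / 27.147
= 1.06

1.06


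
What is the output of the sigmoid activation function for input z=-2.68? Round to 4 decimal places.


sigmoid(z) = 1 / (1 + exp(-z))
exp(-(-2.68)) = exp(2.68) = 14.5851
1 + 14.5851 = 15.5851
1 / 15.5851 = 0.0642

0.0642


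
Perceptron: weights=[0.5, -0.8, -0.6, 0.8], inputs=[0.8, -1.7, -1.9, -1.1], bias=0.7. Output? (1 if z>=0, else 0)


z = w . x + b
= 0.5*0.8 + -0.8*-1.7 + -0.6*-1.9 + 0.8*-1.1 + 0.7
= 0.4 + 1.36 + 1.14 + -0.88 + 0.7
= 2.02 + 0.7
= 2.72
Since z = 2.72 >= 0, output = 1

1


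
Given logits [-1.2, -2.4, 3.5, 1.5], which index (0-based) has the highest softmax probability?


Softmax is a monotonic transformation, so it preserves the argmax.
We need to find the index of the maximum logit.
Index 0: -1.2
Index 1: -2.4
Index 2: 3.5
Index 3: 1.5
Maximum logit = 3.5 at index 2

2


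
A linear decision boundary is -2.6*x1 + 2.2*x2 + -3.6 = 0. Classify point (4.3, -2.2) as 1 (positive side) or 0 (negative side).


Compute -2.6 * 4.3 + 2.2 * -2.2 + -3.6
= -11.18 + -4.84 + -3.6
= -19.62
Since -19.62 < 0, the point is on the negative side.

0


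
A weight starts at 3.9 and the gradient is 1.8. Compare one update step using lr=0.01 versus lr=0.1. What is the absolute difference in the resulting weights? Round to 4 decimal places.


With lr=0.01: w_new = 3.9 - 0.01 * 1.8 = 3.882
With lr=0.1: w_new = 3.9 - 0.1 * 1.8 = 3.72
Absolute difference = |3.882 - 3.72|
= 0.1620

0.1620


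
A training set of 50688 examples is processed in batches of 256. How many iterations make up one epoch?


Iterations per epoch = dataset_size / batch_size
= 50688 / 256
= 198

198


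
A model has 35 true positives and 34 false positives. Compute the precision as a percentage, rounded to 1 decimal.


Precision = TP / (TP + FP) * 100
= 35 / (35 + 34)
= 35 / 69
= 0.5072
= 50.7%

50.7


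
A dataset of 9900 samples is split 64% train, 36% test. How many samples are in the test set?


Train samples = 9900 * 64% = 6336
Test samples = 9900 - 6336
= 3564

3564


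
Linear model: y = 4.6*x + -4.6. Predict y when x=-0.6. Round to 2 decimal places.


y = 4.6 * -0.6 + (-4.6)
= -2.76 + (-4.6)
= -7.36

-7.36


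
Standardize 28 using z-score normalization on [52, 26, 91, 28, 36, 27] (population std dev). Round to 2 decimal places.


Mean = (52 + 26 + 91 + 28 + 36 + 27) / 6 = 43.3333
Variance = sum((x_i - mean)^2) / n = 533.8889
Std = sqrt(533.8889) = 23.106
Z = (x - mean) / std
= (28 - 43.3333) / 23.106
= -15.3333 / 23.106
= -0.66

-0.66


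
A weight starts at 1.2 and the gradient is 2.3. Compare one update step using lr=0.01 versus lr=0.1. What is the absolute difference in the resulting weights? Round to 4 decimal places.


With lr=0.01: w_new = 1.2 - 0.01 * 2.3 = 1.177
With lr=0.1: w_new = 1.2 - 0.1 * 2.3 = 0.97
Absolute difference = |1.177 - 0.97|
= 0.2070

0.2070


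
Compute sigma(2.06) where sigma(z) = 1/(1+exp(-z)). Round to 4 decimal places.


sigmoid(z) = 1 / (1 + exp(-z))
exp(-(2.06)) = exp(-2.06) = 0.1275
1 + 0.1275 = 1.1275
1 / 1.1275 = 0.8870

0.8870


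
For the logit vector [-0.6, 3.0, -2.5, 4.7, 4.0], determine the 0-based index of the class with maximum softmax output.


Softmax is a monotonic transformation, so it preserves the argmax.
We need to find the index of the maximum logit.
Index 0: -0.6
Index 1: 3.0
Index 2: -2.5
Index 3: 4.7
Index 4: 4.0
Maximum logit = 4.7 at index 3

3


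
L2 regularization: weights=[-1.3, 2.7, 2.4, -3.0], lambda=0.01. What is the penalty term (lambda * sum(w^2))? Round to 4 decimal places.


Squaring each weight:
(-1.3)^2 = 1.69
2.7^2 = 7.29
2.4^2 = 5.76
(-3.0)^2 = 9.0
Sum of squares = 23.74
Penalty = 0.01 * 23.74 = 0.2374

0.2374


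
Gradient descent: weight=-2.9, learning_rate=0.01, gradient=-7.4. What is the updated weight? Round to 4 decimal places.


w_new = w_old - lr * gradient
= -2.9 - 0.01 * -7.4
= -2.9 - (-0.074)
= -2.8260

-2.8260


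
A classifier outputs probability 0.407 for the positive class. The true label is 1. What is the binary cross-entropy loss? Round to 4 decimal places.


For y=1: Loss = -log(p)
= -log(0.407)
= -(-0.8989)
= 0.8989

0.8989


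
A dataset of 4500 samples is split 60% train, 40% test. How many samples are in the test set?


Train samples = 4500 * 60% = 2700
Test samples = 4500 - 2700
= 1800

1800


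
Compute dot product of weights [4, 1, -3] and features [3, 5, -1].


Element-wise products:
4 * 3 = 12
1 * 5 = 5
-3 * -1 = 3
Sum = 12 + 5 + 3
= 20

20


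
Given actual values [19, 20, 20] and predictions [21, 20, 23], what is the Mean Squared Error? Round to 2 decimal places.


Differences: [-2, 0, -3]
Squared errors: [4, 0, 9]
Sum of squared errors = 13
MSE = 13 / 3 = 4.33

4.33


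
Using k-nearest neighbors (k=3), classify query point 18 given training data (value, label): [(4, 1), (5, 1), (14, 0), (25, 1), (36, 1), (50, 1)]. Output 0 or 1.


Distances from query 18:
Point 14 (class 0): distance = 4
Point 25 (class 1): distance = 7
Point 5 (class 1): distance = 13
K=3 nearest neighbors: classes = [0, 1, 1]
Votes for class 1: 2 / 3
Majority vote => class 1

1


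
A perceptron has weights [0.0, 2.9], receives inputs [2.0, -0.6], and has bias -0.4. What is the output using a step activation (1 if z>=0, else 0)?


z = w . x + b
= 0.0*2.0 + 2.9*-0.6 + -0.4
= 0.0 + -1.74 + -0.4
= -1.74 + -0.4
= -2.14
Since z = -2.14 < 0, output = 0

0


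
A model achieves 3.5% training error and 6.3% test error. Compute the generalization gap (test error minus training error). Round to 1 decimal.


Generalization gap = test_error - train_error
= 6.3 - 3.5
= 2.8%
A moderate gap.

2.8


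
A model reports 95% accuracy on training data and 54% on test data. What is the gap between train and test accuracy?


Gap = train_accuracy - test_accuracy
= 95 - 54
= 41%
This large gap strongly indicates overfitting.

41


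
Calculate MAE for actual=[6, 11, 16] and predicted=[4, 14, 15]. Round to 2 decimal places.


Absolute errors: [2, 3, 1]
Sum of absolute errors = 6
MAE = 6 / 3 = 2.00

2.00


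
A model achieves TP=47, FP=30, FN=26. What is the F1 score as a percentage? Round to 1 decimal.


Precision = TP / (TP + FP) = 47 / 77 = 0.6104
Recall = TP / (TP + FN) = 47 / 73 = 0.6438
F1 = 2 * P * R / (P + R)
= 2 * 0.6104 * 0.6438 / (0.6104 + 0.6438)
= 0.786 / 1.2542
= 0.6267
As percentage: 62.7%

62.7


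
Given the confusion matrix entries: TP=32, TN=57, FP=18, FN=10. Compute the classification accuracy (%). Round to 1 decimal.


Accuracy = (TP + TN) / (TP + TN + FP + FN) * 100
= (32 + 57) / (32 + 57 + 18 + 10)
= 89 / 117
= 0.7607
= 76.1%

76.1


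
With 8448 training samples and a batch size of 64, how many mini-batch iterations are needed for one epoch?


Iterations per epoch = dataset_size / batch_size
= 8448 / 64
= 132

132


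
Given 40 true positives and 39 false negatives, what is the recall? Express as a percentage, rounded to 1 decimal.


Recall = TP / (TP + FN) * 100
= 40 / (40 + 39)
= 40 / 79
= 0.5063
= 50.6%

50.6


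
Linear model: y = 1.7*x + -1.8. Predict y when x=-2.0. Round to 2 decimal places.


y = 1.7 * -2.0 + (-1.8)
= -3.4 + (-1.8)
= -5.20

-5.20


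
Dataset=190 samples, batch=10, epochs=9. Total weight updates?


Iterations per epoch = 190 / 10 = 19
Total updates = iterations_per_epoch * epochs
= 19 * 9
= 171

171


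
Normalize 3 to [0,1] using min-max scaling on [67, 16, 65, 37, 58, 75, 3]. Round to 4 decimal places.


Min = 3, Max = 75
Range = 75 - 3 = 72
Scaled = (x - min) / (max - min)
= (3 - 3) / 72
= 0 / 72
= 0.0000

0.0000


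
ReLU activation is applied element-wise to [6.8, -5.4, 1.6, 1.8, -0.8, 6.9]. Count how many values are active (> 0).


ReLU(x) = max(0, x) for each element:
ReLU(6.8) = 6.8
ReLU(-5.4) = 0
ReLU(1.6) = 1.6
ReLU(1.8) = 1.8
ReLU(-0.8) = 0
ReLU(6.9) = 6.9
Active neurons (>0): 4

4


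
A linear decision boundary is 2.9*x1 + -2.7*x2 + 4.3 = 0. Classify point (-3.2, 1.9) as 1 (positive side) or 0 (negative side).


Compute 2.9 * -3.2 + -2.7 * 1.9 + 4.3
= -9.28 + -5.13 + 4.3
= -10.11
Since -10.11 < 0, the point is on the negative side.

0


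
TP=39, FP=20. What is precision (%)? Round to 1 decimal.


Precision = TP / (TP + FP) * 100
= 39 / (39 + 20)
= 39 / 59
= 0.661
= 66.1%

66.1


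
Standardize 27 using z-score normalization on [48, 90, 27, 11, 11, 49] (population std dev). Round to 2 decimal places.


Mean = (48 + 90 + 27 + 11 + 11 + 49) / 6 = 39.3333
Variance = sum((x_i - mean)^2) / n = 748.8889
Std = sqrt(748.8889) = 27.3658
Z = (x - mean) / std
= (27 - 39.3333) / 27.3658
= -12.3333 / 27.3658
= -0.45

-0.45


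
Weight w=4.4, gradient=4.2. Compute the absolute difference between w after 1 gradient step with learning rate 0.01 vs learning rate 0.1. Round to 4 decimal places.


With lr=0.01: w_new = 4.4 - 0.01 * 4.2 = 4.358
With lr=0.1: w_new = 4.4 - 0.1 * 4.2 = 3.98
Absolute difference = |4.358 - 3.98|
= 0.3780

0.3780


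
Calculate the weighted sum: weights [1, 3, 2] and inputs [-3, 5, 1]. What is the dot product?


Element-wise products:
1 * -3 = -3
3 * 5 = 15
2 * 1 = 2
Sum = -3 + 15 + 2
= 14

14


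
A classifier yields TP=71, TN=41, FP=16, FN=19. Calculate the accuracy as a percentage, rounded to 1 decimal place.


Accuracy = (TP + TN) / (TP + TN + FP + FN) * 100
= (71 + 41) / (71 + 41 + 16 + 19)
= 112 / 147
= 0.7619
= 76.2%

76.2


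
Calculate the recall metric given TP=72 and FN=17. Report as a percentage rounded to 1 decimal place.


Recall = TP / (TP + FN) * 100
= 72 / (72 + 17)
= 72 / 89
= 0.809
= 80.9%

80.9


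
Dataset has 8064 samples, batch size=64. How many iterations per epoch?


Iterations per epoch = dataset_size / batch_size
= 8064 / 64
= 126

126


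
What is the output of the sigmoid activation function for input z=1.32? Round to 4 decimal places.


sigmoid(z) = 1 / (1 + exp(-z))
exp(-(1.32)) = exp(-1.32) = 0.2671
1 + 0.2671 = 1.2671
1 / 1.2671 = 0.7892

0.7892


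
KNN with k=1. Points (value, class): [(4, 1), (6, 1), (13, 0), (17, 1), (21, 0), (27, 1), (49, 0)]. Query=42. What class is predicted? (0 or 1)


Distances from query 42:
Point 49 (class 0): distance = 7
K=1 nearest neighbors: classes = [0]
Votes for class 1: 0 / 1
Majority vote => class 0

0


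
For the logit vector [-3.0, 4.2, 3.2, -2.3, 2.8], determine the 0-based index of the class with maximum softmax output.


Softmax is a monotonic transformation, so it preserves the argmax.
We need to find the index of the maximum logit.
Index 0: -3.0
Index 1: 4.2
Index 2: 3.2
Index 3: -2.3
Index 4: 2.8
Maximum logit = 4.2 at index 1

1


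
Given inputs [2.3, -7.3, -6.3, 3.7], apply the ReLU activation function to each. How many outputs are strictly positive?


ReLU(x) = max(0, x) for each element:
ReLU(2.3) = 2.3
ReLU(-7.3) = 0
ReLU(-6.3) = 0
ReLU(3.7) = 3.7
Active neurons (>0): 2

2


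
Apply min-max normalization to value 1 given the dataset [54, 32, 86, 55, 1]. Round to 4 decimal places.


Min = 1, Max = 86
Range = 86 - 1 = 85
Scaled = (x - min) / (max - min)
= (1 - 1) / 85
= 0 / 85
= 0.0000

0.0000


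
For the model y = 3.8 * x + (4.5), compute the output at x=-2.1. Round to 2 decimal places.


y = 3.8 * -2.1 + (4.5)
= -7.98 + (4.5)
= -3.48

-3.48


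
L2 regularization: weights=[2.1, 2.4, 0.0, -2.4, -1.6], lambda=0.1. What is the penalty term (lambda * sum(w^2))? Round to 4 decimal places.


Squaring each weight:
2.1^2 = 4.41
2.4^2 = 5.76
0.0^2 = 0.0
(-2.4)^2 = 5.76
(-1.6)^2 = 2.56
Sum of squares = 18.49
Penalty = 0.1 * 18.49 = 1.8490

1.8490


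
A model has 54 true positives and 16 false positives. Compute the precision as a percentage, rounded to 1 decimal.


Precision = TP / (TP + FP) * 100
= 54 / (54 + 16)
= 54 / 70
= 0.7714
= 77.1%

77.1


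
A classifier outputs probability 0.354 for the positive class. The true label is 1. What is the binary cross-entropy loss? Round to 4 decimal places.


For y=1: Loss = -log(p)
= -log(0.354)
= -(-1.0385)
= 1.0385

1.0385


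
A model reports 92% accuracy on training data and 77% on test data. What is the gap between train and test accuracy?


Gap = train_accuracy - test_accuracy
= 92 - 77
= 15%
This gap suggests the model is overfitting.

15


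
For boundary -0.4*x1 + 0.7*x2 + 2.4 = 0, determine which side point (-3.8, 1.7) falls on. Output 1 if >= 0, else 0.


Compute -0.4 * -3.8 + 0.7 * 1.7 + 2.4
= 1.52 + 1.19 + 2.4
= 5.11
Since 5.11 >= 0, the point is on the positive side.

1


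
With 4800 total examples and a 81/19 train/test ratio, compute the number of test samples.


Train samples = 4800 * 81% = 3888
Test samples = 4800 - 3888
= 912

912


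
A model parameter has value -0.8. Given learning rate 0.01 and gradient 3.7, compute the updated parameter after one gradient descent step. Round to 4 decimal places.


w_new = w_old - lr * gradient
= -0.8 - 0.01 * 3.7
= -0.8 - (0.037)
= -0.8370

-0.8370


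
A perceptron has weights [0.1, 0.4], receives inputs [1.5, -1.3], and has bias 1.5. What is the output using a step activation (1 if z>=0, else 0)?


z = w . x + b
= 0.1*1.5 + 0.4*-1.3 + 1.5
= 0.15 + -0.52 + 1.5
= -0.37 + 1.5
= 1.13
Since z = 1.13 >= 0, output = 1

1


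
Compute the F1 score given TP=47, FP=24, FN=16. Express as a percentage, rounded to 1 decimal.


Precision = TP / (TP + FP) = 47 / 71 = 0.662
Recall = TP / (TP + FN) = 47 / 63 = 0.746
F1 = 2 * P * R / (P + R)
= 2 * 0.662 * 0.746 / (0.662 + 0.746)
= 0.9877 / 1.408
= 0.7015
As percentage: 70.1%

70.1


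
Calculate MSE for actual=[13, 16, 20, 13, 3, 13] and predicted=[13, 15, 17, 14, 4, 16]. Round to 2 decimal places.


Differences: [0, 1, 3, -1, -1, -3]
Squared errors: [0, 1, 9, 1, 1, 9]
Sum of squared errors = 21
MSE = 21 / 6 = 3.50

3.50


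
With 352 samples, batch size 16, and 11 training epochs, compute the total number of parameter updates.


Iterations per epoch = 352 / 16 = 22
Total updates = iterations_per_epoch * epochs
= 22 * 11
= 242

242


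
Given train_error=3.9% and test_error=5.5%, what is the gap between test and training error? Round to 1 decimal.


Generalization gap = test_error - train_error
= 5.5 - 3.9
= 1.6%
A small gap suggests good generalization.

1.6


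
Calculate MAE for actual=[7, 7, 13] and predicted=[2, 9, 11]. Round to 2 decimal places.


Absolute errors: [5, 2, 2]
Sum of absolute errors = 9
MAE = 9 / 3 = 3.00

3.00


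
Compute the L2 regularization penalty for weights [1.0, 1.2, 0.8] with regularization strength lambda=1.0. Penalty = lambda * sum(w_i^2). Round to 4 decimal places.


Squaring each weight:
1.0^2 = 1.0
1.2^2 = 1.44
0.8^2 = 0.64
Sum of squares = 3.08
Penalty = 1.0 * 3.08 = 3.0800

3.0800


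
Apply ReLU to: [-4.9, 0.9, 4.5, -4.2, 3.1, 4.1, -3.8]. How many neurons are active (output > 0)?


ReLU(x) = max(0, x) for each element:
ReLU(-4.9) = 0
ReLU(0.9) = 0.9
ReLU(4.5) = 4.5
ReLU(-4.2) = 0
ReLU(3.1) = 3.1
ReLU(4.1) = 4.1
ReLU(-3.8) = 0
Active neurons (>0): 4

4


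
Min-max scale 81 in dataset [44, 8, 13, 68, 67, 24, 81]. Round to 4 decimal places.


Min = 8, Max = 81
Range = 81 - 8 = 73
Scaled = (x - min) / (max - min)
= (81 - 8) / 73
= 73 / 73
= 1.0000

1.0000


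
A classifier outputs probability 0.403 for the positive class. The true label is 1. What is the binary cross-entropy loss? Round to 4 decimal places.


For y=1: Loss = -log(p)
= -log(0.403)
= -(-0.9088)
= 0.9088

0.9088


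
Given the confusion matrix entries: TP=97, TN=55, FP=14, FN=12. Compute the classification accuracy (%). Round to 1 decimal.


Accuracy = (TP + TN) / (TP + TN + FP + FN) * 100
= (97 + 55) / (97 + 55 + 14 + 12)
= 152 / 178
= 0.8539
= 85.4%

85.4


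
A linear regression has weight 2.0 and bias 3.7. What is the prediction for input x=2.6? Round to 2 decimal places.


y = 2.0 * 2.6 + (3.7)
= 5.2 + (3.7)
= 8.90

8.90


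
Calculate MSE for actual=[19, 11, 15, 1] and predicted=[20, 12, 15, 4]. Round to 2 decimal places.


Differences: [-1, -1, 0, -3]
Squared errors: [1, 1, 0, 9]
Sum of squared errors = 11
MSE = 11 / 4 = 2.75

2.75


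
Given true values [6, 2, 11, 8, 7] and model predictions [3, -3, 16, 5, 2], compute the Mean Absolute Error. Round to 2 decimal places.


Absolute errors: [3, 5, 5, 3, 5]
Sum of absolute errors = 21
MAE = 21 / 5 = 4.20

4.20


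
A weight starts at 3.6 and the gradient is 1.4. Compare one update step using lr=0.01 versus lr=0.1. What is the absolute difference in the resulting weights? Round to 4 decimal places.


With lr=0.01: w_new = 3.6 - 0.01 * 1.4 = 3.586
With lr=0.1: w_new = 3.6 - 0.1 * 1.4 = 3.46
Absolute difference = |3.586 - 3.46|
= 0.1260

0.1260


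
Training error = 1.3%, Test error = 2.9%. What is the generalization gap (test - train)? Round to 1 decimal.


Generalization gap = test_error - train_error
= 2.9 - 1.3
= 1.6%
A small gap suggests good generalization.

1.6


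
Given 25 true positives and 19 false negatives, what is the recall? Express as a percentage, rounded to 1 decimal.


Recall = TP / (TP + FN) * 100
= 25 / (25 + 19)
= 25 / 44
= 0.5682
= 56.8%

56.8


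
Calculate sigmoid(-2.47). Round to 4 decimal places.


sigmoid(z) = 1 / (1 + exp(-z))
exp(-(-2.47)) = exp(2.47) = 11.8224
1 + 11.8224 = 12.8224
1 / 12.8224 = 0.0780

0.0780


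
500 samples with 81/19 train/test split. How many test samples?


Train samples = 500 * 81% = 405
Test samples = 500 - 405
= 95

95


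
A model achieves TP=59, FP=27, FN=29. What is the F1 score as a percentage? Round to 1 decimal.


Precision = TP / (TP + FP) = 59 / 86 = 0.686
Recall = TP / (TP + FN) = 59 / 88 = 0.6705
F1 = 2 * P * R / (P + R)
= 2 * 0.686 * 0.6705 / (0.686 + 0.6705)
= 0.9199 / 1.3565
= 0.6782
As percentage: 67.8%

67.8


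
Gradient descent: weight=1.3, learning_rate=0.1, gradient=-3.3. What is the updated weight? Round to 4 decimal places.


w_new = w_old - lr * gradient
= 1.3 - 0.1 * -3.3
= 1.3 - (-0.33)
= 1.6300

1.6300


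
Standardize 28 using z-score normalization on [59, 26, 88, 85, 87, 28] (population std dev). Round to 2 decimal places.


Mean = (59 + 26 + 88 + 85 + 87 + 28) / 6 = 62.1667
Variance = sum((x_i - mean)^2) / n = 715.1389
Std = sqrt(715.1389) = 26.7421
Z = (x - mean) / std
= (28 - 62.1667) / 26.7421
= -34.1667 / 26.7421
= -1.28

-1.28


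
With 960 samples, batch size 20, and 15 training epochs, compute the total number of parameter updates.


Iterations per epoch = 960 / 20 = 48
Total updates = iterations_per_epoch * epochs
= 48 * 15
= 720

720


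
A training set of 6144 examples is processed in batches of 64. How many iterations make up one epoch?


Iterations per epoch = dataset_size / batch_size
= 6144 / 64
= 96

96


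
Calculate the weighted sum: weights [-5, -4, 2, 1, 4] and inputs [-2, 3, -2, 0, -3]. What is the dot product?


Element-wise products:
-5 * -2 = 10
-4 * 3 = -12
2 * -2 = -4
1 * 0 = 0
4 * -3 = -12
Sum = 10 + -12 + -4 + 0 + -12
= -18

-18


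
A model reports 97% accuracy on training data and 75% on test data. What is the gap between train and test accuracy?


Gap = train_accuracy - test_accuracy
= 97 - 75
= 22%
This large gap strongly indicates overfitting.

22


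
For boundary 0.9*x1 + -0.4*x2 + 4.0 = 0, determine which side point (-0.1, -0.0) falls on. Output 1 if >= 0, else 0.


Compute 0.9 * -0.1 + -0.4 * -0.0 + 4.0
= -0.09 + 0.0 + 4.0
= 3.91
Since 3.91 >= 0, the point is on the positive side.

1


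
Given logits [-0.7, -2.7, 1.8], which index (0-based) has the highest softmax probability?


Softmax is a monotonic transformation, so it preserves the argmax.
We need to find the index of the maximum logit.
Index 0: -0.7
Index 1: -2.7
Index 2: 1.8
Maximum logit = 1.8 at index 2

2


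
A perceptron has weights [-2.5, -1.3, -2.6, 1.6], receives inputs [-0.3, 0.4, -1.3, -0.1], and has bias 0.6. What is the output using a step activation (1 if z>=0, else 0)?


z = w . x + b
= -2.5*-0.3 + -1.3*0.4 + -2.6*-1.3 + 1.6*-0.1 + 0.6
= 0.75 + -0.52 + 3.38 + -0.16 + 0.6
= 3.45 + 0.6
= 4.05
Since z = 4.05 >= 0, output = 1

1


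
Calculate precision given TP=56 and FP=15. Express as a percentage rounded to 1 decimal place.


Precision = TP / (TP + FP) * 100
= 56 / (56 + 15)
= 56 / 71
= 0.7887
= 78.9%

78.9


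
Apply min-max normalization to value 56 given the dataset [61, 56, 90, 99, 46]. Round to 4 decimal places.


Min = 46, Max = 99
Range = 99 - 46 = 53
Scaled = (x - min) / (max - min)
= (56 - 46) / 53
= 10 / 53
= 0.1887

0.1887


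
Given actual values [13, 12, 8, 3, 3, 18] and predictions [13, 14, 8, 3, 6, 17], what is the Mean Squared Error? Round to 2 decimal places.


Differences: [0, -2, 0, 0, -3, 1]
Squared errors: [0, 4, 0, 0, 9, 1]
Sum of squared errors = 14
MSE = 14 / 6 = 2.33

2.33


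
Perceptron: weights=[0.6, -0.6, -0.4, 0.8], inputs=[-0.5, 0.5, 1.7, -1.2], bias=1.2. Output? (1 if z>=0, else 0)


z = w . x + b
= 0.6*-0.5 + -0.6*0.5 + -0.4*1.7 + 0.8*-1.2 + 1.2
= -0.3 + -0.3 + -0.68 + -0.96 + 1.2
= -2.24 + 1.2
= -1.04
Since z = -1.04 < 0, output = 0

0


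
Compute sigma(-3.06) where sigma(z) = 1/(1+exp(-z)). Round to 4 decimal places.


sigmoid(z) = 1 / (1 + exp(-z))
exp(-(-3.06)) = exp(3.06) = 21.3276
1 + 21.3276 = 22.3276
1 / 22.3276 = 0.0448

0.0448


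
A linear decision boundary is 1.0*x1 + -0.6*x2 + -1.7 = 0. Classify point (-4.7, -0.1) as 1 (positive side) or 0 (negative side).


Compute 1.0 * -4.7 + -0.6 * -0.1 + -1.7
= -4.7 + 0.06 + -1.7
= -6.34
Since -6.34 < 0, the point is on the negative side.

0


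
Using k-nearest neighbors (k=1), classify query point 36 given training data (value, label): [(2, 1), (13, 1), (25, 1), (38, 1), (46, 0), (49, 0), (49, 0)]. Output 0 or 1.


Distances from query 36:
Point 38 (class 1): distance = 2
K=1 nearest neighbors: classes = [1]
Votes for class 1: 1 / 1
Majority vote => class 1

1


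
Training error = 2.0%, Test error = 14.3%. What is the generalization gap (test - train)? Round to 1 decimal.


Generalization gap = test_error - train_error
= 14.3 - 2.0
= 12.3%
A large gap suggests overfitting.

12.3


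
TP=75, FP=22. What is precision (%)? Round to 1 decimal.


Precision = TP / (TP + FP) * 100
= 75 / (75 + 22)
= 75 / 97
= 0.7732
= 77.3%

77.3


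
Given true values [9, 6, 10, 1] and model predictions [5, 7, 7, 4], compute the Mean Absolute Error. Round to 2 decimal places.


Absolute errors: [4, 1, 3, 3]
Sum of absolute errors = 11
MAE = 11 / 4 = 2.75

2.75


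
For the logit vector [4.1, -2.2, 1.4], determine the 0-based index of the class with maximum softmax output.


Softmax is a monotonic transformation, so it preserves the argmax.
We need to find the index of the maximum logit.
Index 0: 4.1
Index 1: -2.2
Index 2: 1.4
Maximum logit = 4.1 at index 0

0


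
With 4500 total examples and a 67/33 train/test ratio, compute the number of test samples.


Train samples = 4500 * 67% = 3015
Test samples = 4500 - 3015
= 1485

1485


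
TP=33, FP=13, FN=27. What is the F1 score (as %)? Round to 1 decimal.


Precision = TP / (TP + FP) = 33 / 46 = 0.7174
Recall = TP / (TP + FN) = 33 / 60 = 0.55
F1 = 2 * P * R / (P + R)
= 2 * 0.7174 * 0.55 / (0.7174 + 0.55)
= 0.7891 / 1.2674
= 0.6226
As percentage: 62.3%

62.3


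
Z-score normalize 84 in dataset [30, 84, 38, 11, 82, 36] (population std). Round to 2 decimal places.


Mean = (30 + 84 + 38 + 11 + 82 + 36) / 6 = 46.8333
Variance = sum((x_i - mean)^2) / n = 730.1389
Std = sqrt(730.1389) = 27.0211
Z = (x - mean) / std
= (84 - 46.8333) / 27.0211
= 37.1667 / 27.0211
= 1.38

1.38
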